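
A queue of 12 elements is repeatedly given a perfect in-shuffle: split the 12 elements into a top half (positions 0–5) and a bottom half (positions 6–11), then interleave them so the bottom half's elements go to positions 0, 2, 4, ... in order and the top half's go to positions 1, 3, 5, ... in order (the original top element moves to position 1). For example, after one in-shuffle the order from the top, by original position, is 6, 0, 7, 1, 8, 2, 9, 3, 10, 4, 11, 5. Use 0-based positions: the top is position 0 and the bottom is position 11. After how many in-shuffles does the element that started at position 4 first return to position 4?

Follow position 4 under repeated in-shuffles:
4 → 9 → 6 → 0 → 1 → 3 → 7 → 2 → 5 → 11 → 10 → 8 → 4
It first returns after 12 in-shuffles.

12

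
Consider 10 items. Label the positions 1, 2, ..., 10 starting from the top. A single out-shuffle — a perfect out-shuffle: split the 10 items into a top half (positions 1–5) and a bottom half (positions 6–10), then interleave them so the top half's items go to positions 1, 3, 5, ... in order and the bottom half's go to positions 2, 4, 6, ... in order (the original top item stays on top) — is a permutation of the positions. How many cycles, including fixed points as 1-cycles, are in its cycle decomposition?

Trace each unvisited position around until it returns:
(1) (2 3 5 9 8 6) (4 7) (10)
4 cycles in total.

4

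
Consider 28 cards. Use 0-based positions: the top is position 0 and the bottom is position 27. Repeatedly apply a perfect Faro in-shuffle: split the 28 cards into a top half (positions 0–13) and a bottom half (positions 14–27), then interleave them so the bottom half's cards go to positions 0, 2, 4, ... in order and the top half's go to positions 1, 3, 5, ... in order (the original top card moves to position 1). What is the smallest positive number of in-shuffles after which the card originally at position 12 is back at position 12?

Follow position 12 under repeated in-shuffles:
12 → 25 → 22 → 16 → 4 → 9 → 19 → 10 → ... → 12 (length 28)
It first returns after 28 in-shuffles.

28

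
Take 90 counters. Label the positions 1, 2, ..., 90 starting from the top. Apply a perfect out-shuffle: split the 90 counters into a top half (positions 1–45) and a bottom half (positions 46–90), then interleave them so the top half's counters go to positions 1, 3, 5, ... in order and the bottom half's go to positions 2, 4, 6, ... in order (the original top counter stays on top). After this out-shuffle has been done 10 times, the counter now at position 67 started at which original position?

Work backwards from position 67, undoing one out-shuffle at a time:
67 ← 34 ← 62 ← 76 ← 83 ← 42 ← 66 ← 78 ← 84 ← 87 ← 44
So the counter now at position 67 started at position 44.

44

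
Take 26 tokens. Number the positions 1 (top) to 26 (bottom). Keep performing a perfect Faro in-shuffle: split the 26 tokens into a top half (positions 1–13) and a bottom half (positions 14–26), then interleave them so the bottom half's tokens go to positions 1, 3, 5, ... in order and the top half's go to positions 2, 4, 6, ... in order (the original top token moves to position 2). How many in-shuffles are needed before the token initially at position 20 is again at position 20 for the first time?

Follow position 20 under repeated in-shuffles:
20 → 13 → 26 → 25 → 23 → 19 → 11 → 22 → 17 → 7 → 14 → 1 → 2 → 4 → 8 → 16 → 5 → 10 → 20
It first returns after 18 in-shuffles.

18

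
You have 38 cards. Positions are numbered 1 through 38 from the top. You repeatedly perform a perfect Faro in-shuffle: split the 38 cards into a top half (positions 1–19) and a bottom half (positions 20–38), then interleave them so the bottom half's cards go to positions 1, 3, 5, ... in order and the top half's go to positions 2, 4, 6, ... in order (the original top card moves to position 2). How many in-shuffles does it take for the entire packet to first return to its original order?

The in-shuffle permutes the 38 positions with cycle lengths [2, 12, 12, 12].
Every card is home exactly when every cycle has completed a whole number of laps, i.e. after lcm(2, 12) = 12 in-shuffles.

12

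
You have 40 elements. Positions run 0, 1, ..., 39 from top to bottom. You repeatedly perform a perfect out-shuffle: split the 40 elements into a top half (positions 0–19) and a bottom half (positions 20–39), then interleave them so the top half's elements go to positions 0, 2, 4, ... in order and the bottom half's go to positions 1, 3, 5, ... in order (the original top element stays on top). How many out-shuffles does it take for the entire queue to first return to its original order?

12

The out-shuffle permutes the 40 positions with cycle lengths [1, 1, 2, 12, 12, 12].
Every element is home exactly when every cycle has completed a whole number of laps, i.e. after lcm(1, 2, 12) = 12 out-shuffles.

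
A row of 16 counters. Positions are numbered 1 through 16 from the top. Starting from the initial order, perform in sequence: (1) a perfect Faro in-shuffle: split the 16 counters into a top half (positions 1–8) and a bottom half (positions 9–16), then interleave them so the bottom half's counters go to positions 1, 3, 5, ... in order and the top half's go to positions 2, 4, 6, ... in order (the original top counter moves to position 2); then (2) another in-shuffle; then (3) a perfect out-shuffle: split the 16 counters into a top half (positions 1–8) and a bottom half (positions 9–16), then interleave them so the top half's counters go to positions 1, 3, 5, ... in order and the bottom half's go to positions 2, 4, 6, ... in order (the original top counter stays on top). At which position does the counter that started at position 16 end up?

10

Track the counter from position 16 forward through each operation:
  after op 1 (in-shuffle): 16 → 15
  after op 2 (in-shuffle): 15 → 13
  after op 3 (out-shuffle): 13 → 10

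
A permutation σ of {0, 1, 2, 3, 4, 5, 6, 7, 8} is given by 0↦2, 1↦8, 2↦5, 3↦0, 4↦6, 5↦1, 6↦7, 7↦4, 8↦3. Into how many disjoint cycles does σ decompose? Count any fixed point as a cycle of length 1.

2

Cycle decomposition: (0 2 5 1 8 3) (4 6 7).
2 cycles.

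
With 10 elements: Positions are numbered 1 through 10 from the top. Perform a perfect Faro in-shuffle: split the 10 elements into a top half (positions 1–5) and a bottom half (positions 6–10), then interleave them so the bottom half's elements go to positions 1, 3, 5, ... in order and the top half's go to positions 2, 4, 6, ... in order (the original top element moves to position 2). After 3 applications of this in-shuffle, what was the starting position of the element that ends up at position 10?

4

Work backwards from position 10, undoing one in-shuffle at a time:
10 ← 5 ← 8 ← 4
So the element now at position 10 started at position 4.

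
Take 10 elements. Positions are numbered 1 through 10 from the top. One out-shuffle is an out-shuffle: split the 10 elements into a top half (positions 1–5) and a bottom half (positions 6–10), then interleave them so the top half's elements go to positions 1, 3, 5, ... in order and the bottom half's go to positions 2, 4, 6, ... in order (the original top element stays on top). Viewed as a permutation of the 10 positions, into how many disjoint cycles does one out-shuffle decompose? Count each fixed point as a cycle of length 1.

4

Trace each unvisited position around until it returns:
(1) (2 3 5 9 8 6) (4 7) (10)
4 cycles in total.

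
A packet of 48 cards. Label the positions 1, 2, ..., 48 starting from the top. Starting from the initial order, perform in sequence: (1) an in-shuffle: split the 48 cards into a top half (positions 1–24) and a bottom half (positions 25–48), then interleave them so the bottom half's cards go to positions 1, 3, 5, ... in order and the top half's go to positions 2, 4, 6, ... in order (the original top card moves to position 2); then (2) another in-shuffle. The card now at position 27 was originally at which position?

Undo the operations in reverse order, starting from position 27:
  undo op 2 (in-shuffle, from bottom half): 27 ← 38
  undo op 1 (in-shuffle, from top half): 38 ← 19
So the card at position 27 came from original position 19.

19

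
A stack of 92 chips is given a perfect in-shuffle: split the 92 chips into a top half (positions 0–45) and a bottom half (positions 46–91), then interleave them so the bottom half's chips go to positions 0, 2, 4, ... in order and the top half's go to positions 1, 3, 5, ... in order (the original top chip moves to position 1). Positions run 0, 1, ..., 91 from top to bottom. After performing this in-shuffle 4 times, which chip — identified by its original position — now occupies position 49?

Work backwards from position 49, undoing one in-shuffle at a time:
49 ← 24 ← 58 ← 75 ← 37
So the chip now at position 49 started at position 37.

37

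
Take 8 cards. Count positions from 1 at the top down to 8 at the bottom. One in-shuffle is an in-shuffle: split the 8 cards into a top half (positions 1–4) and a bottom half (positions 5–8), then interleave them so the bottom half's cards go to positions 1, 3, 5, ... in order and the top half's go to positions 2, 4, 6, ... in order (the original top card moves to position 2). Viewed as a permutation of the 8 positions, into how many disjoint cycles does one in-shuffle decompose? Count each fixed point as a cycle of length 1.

Trace each unvisited position around until it returns:
(1 2 4 8 7 5) (3 6)
2 cycles in total.

2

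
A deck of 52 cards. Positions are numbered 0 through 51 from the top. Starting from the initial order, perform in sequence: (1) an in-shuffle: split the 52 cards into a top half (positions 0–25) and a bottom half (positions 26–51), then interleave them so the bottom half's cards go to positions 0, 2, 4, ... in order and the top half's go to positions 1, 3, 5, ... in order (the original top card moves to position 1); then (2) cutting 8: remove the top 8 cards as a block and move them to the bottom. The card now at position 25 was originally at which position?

16

Undo the operations in reverse order, starting from position 25:
  undo op 2 (cut 8): 25 ← 33
  undo op 1 (in-shuffle, from top half): 33 ← 16
So the card at position 25 came from original position 16.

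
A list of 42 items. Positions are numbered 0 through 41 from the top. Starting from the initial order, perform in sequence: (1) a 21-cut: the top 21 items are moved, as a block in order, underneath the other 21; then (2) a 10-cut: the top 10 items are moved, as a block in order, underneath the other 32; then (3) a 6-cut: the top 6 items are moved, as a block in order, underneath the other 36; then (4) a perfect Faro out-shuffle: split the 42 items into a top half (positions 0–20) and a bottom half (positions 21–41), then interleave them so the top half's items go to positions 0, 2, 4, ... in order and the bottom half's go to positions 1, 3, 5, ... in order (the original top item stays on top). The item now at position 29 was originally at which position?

30

Undo the operations in reverse order, starting from position 29:
  undo op 4 (out-shuffle, from bottom half): 29 ← 35
  undo op 3 (cut 6): 35 ← 41
  undo op 2 (cut 10): 41 ← 9
  undo op 1 (cut 21): 9 ← 30
So the item at position 29 came from original position 30.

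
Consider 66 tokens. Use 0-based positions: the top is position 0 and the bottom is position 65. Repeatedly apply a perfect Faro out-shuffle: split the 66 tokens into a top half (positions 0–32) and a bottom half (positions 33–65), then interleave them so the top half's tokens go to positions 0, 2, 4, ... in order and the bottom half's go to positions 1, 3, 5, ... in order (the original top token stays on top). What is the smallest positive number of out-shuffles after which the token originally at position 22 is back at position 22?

12

Follow position 22 under repeated out-shuffles:
22 → 44 → 23 → 46 → 27 → 54 → 43 → 21 → 42 → 19 → 38 → 11 → 22
It first returns after 12 out-shuffles.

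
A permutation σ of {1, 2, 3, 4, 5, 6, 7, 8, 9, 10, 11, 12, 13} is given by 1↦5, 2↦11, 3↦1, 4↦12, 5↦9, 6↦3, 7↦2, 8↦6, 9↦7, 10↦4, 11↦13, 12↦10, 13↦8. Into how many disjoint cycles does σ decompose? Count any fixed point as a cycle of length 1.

Cycle decomposition: (1 5 9 7 2 11 13 8 6 3) (4 12 10).
2 cycles.

2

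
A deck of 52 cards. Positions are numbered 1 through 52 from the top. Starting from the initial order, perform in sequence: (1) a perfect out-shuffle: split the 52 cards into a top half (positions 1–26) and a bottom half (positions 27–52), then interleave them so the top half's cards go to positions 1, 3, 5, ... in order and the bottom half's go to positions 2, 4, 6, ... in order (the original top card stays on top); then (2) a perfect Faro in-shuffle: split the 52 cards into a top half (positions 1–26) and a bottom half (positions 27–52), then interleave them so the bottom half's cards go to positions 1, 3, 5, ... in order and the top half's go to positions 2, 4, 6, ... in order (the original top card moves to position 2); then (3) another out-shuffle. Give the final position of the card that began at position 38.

Track the card from position 38 forward through each operation:
  after op 1 (out-shuffle): 38 → 24
  after op 2 (in-shuffle): 24 → 48
  after op 3 (out-shuffle): 48 → 44

44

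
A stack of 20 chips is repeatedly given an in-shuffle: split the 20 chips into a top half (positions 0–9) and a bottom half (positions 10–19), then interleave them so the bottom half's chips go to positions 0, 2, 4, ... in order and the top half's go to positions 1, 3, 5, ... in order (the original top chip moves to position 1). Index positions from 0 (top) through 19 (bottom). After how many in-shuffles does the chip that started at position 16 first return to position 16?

6

Follow position 16 under repeated in-shuffles:
16 → 12 → 4 → 9 → 19 → 18 → 16
It first returns after 6 in-shuffles.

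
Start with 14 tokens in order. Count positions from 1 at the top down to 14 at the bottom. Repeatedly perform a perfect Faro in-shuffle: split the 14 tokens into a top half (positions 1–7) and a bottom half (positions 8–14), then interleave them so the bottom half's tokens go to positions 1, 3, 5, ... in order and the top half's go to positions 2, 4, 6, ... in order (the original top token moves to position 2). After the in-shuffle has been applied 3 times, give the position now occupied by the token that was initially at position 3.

9

Track the token's position through each in-shuffle:
3 → 6 → 12 → 9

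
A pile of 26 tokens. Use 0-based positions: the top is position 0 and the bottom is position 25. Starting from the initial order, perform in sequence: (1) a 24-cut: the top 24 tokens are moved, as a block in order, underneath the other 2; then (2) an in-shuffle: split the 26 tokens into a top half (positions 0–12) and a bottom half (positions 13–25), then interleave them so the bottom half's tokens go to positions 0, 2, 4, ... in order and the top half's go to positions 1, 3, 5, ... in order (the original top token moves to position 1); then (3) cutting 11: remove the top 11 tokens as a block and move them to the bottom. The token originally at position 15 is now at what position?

Track the token from position 15 forward through each operation:
  after op 1 (cut 24): 15 → 17
  after op 2 (in-shuffle): 17 → 8
  after op 3 (cut 11): 8 → 23

23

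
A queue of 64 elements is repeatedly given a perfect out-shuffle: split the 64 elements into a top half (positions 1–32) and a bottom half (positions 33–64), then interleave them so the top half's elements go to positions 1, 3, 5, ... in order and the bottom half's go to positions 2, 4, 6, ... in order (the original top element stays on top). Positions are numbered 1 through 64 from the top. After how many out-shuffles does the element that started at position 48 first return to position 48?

6

Follow position 48 under repeated out-shuffles:
48 → 32 → 63 → 62 → 60 → 56 → 48
It first returns after 6 out-shuffles.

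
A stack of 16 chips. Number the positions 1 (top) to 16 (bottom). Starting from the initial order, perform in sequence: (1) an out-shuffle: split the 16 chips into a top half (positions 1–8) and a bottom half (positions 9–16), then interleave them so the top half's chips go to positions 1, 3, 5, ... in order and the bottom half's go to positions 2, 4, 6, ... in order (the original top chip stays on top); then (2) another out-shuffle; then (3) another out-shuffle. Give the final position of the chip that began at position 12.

14

Track the chip from position 12 forward through each operation:
  after op 1 (out-shuffle): 12 → 8
  after op 2 (out-shuffle): 8 → 15
  after op 3 (out-shuffle): 15 → 14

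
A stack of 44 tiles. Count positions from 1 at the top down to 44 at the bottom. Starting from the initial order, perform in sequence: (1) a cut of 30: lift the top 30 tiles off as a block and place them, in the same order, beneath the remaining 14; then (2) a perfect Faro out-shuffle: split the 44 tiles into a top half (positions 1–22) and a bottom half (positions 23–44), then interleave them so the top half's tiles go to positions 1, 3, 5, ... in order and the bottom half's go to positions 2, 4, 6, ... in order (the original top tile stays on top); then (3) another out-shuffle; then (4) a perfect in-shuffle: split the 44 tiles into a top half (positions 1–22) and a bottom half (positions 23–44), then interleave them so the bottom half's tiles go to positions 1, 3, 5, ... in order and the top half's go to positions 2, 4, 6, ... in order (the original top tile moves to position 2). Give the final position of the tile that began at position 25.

Track the tile from position 25 forward through each operation:
  after op 1 (cut 30): 25 → 39
  after op 2 (out-shuffle): 39 → 34
  after op 3 (out-shuffle): 34 → 24
  after op 4 (in-shuffle): 24 → 3

3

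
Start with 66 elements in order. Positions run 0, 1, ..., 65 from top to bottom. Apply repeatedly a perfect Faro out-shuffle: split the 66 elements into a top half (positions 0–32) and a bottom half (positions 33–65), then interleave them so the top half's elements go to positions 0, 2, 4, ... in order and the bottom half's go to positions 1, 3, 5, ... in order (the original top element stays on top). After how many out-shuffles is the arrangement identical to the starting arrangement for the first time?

12

The out-shuffle permutes the 66 positions with cycle lengths [1, 1, 4, 12, 12, 12, 12, 12].
Every element is home exactly when every cycle has completed a whole number of laps, i.e. after lcm(1, 4, 12) = 12 out-shuffles.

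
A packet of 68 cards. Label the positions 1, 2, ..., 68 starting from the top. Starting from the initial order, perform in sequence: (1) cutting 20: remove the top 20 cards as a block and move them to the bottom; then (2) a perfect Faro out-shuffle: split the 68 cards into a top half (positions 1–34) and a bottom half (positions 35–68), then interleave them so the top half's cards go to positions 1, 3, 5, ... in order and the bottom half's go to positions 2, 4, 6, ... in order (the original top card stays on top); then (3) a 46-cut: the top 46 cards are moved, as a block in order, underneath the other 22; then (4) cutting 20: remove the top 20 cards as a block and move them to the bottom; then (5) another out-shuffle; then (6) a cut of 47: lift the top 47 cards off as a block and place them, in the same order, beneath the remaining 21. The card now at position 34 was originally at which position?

Undo the operations in reverse order, starting from position 34:
  undo op 6 (cut 47): 34 ← 13
  undo op 5 (out-shuffle, from top half): 13 ← 7
  undo op 4 (cut 20): 7 ← 27
  undo op 3 (cut 46): 27 ← 5
  undo op 2 (out-shuffle, from top half): 5 ← 3
  undo op 1 (cut 20): 3 ← 23
So the card at position 34 came from original position 23.

23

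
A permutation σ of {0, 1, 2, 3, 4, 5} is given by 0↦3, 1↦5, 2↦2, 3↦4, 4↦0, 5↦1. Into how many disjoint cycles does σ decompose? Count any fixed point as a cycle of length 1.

3

Cycle decomposition: (0 3 4) (1 5) (2).
3 cycles.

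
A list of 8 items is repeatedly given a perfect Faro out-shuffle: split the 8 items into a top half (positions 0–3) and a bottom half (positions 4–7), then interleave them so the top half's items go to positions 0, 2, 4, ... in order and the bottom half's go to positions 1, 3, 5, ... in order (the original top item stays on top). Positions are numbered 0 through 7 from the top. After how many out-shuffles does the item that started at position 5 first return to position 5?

Follow position 5 under repeated out-shuffles:
5 → 3 → 6 → 5
It first returns after 3 out-shuffles.

3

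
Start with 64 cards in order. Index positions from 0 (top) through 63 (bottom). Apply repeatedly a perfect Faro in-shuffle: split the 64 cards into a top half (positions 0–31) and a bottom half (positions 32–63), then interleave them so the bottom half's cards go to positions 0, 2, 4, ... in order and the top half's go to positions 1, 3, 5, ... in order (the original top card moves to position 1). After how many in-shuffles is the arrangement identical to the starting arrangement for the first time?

The in-shuffle permutes the 64 positions with cycle lengths [4, 12, 12, 12, 12, 12].
Every card is home exactly when every cycle has completed a whole number of laps, i.e. after lcm(4, 12) = 12 in-shuffles.

12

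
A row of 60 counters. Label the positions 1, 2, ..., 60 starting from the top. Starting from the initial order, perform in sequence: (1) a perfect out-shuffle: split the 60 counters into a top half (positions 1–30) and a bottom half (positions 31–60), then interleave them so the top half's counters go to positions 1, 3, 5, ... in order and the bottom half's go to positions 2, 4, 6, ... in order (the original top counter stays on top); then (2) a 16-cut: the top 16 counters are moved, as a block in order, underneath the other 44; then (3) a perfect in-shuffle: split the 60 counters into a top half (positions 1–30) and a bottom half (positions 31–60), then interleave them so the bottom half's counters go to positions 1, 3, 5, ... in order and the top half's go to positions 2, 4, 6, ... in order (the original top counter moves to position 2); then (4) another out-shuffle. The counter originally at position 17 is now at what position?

Track the counter from position 17 forward through each operation:
  after op 1 (out-shuffle): 17 → 33
  after op 2 (cut 16): 33 → 17
  after op 3 (in-shuffle): 17 → 34
  after op 4 (out-shuffle): 34 → 8

8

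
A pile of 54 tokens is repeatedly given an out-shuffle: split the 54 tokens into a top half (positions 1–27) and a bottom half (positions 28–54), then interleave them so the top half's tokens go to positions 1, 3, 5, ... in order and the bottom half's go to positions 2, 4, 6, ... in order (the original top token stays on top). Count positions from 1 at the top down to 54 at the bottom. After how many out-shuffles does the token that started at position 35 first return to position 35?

52

Follow position 35 under repeated out-shuffles:
35 → 16 → 31 → 8 → 15 → 29 → 4 → 7 → ... → 35 (length 52)
It first returns after 52 out-shuffles.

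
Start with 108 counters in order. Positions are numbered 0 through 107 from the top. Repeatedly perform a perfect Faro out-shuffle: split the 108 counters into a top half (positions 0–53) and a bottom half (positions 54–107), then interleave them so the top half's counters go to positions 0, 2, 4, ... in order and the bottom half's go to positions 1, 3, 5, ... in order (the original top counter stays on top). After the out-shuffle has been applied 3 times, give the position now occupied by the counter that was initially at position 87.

Track the counter's position through each out-shuffle:
87 → 67 → 27 → 54

54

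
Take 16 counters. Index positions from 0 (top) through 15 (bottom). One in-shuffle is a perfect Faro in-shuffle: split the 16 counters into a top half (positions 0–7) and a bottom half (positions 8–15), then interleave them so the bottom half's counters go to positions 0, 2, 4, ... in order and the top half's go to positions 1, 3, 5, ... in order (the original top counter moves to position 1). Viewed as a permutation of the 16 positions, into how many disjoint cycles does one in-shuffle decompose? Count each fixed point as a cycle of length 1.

2

Trace each unvisited position around until it returns:
(0 1 3 7 15 14 12 8) (2 5 11 6 13 10 4 9)
2 cycles in total.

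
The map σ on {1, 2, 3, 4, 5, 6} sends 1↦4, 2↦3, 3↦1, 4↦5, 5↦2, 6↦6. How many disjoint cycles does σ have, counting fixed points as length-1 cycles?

Cycle decomposition: (1 4 5 2 3) (6).
2 cycles.

2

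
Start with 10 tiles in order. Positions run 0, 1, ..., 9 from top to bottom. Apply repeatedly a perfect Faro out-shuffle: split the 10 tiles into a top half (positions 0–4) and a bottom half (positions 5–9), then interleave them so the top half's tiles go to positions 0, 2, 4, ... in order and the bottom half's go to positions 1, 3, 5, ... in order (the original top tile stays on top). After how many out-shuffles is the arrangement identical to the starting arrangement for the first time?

The out-shuffle permutes the 10 positions with cycle lengths [1, 1, 2, 6].
Every tile is home exactly when every cycle has completed a whole number of laps, i.e. after lcm(1, 2, 6) = 6 out-shuffles.

6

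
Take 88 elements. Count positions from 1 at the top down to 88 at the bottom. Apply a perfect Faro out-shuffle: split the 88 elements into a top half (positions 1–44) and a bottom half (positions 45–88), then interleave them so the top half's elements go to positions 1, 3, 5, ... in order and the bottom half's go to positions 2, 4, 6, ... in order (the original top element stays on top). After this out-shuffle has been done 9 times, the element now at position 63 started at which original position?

Work backwards from position 63, undoing one out-shuffle at a time:
63 ← 32 ← 60 ← 74 ← 81 ← 41 ← 21 ← 11 ← 6 ← 47
So the element now at position 63 started at position 47.

47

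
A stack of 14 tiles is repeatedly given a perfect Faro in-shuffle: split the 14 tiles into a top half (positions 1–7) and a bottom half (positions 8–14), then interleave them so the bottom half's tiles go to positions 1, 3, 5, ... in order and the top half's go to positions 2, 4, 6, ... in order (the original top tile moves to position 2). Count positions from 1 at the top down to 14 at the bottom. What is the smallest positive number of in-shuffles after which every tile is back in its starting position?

The in-shuffle permutes the 14 positions with cycle lengths [2, 4, 4, 4].
Every tile is home exactly when every cycle has completed a whole number of laps, i.e. after lcm(2, 4) = 4 in-shuffles.

4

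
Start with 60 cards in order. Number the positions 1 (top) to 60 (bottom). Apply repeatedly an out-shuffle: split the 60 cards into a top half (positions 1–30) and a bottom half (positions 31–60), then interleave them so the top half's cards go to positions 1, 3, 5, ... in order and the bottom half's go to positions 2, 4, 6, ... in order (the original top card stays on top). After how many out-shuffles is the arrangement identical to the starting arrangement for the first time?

The out-shuffle permutes the 60 positions with cycle lengths [1, 1, 58].
Every card is home exactly when every cycle has completed a whole number of laps, i.e. after lcm(1, 58) = 58 out-shuffles.

58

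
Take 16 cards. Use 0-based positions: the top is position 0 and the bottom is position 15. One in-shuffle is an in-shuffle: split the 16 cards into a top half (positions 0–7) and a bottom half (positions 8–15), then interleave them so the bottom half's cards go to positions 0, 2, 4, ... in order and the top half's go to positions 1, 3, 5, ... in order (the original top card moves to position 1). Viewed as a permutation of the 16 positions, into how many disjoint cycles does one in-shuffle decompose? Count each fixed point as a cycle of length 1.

2

Trace each unvisited position around until it returns:
(0 1 3 7 15 14 12 8) (2 5 11 6 13 10 4 9)
2 cycles in total.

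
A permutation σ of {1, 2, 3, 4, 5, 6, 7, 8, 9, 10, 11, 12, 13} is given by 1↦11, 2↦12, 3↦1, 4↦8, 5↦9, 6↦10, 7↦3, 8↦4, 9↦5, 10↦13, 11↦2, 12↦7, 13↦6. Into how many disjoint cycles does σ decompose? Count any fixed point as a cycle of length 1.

Cycle decomposition: (1 11 2 12 7 3) (4 8) (5 9) (6 10 13).
4 cycles.

4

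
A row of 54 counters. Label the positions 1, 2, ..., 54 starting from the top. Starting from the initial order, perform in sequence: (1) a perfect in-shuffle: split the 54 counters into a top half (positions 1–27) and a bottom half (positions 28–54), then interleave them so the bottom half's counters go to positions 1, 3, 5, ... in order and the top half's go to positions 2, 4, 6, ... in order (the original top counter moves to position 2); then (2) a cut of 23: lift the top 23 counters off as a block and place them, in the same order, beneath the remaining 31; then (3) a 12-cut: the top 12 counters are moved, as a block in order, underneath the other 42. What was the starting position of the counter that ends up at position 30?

Undo the operations in reverse order, starting from position 30:
  undo op 3 (cut 12): 30 ← 42
  undo op 2 (cut 23): 42 ← 11
  undo op 1 (in-shuffle, from bottom half): 11 ← 33
So the counter at position 30 came from original position 33.

33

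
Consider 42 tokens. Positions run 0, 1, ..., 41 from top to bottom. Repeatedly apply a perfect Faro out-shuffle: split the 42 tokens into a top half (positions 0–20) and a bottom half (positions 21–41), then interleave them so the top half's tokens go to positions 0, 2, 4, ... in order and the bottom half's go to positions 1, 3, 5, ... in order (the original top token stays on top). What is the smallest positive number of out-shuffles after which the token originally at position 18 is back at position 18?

20

Follow position 18 under repeated out-shuffles:
18 → 36 → 31 → 21 → 1 → 2 → 4 → 8 → 16 → 32 → 23 → 5 → 10 → 20 → 40 → 39 → 37 → 33 → 25 → 9 → 18
It first returns after 20 out-shuffles.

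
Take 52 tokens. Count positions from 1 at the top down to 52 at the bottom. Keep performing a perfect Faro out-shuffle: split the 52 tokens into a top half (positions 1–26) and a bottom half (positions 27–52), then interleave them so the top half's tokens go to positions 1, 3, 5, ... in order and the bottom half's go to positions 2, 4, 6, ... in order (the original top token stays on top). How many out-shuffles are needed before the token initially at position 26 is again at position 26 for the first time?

Follow position 26 under repeated out-shuffles:
26 → 51 → 50 → 48 → 44 → 36 → 20 → 39 → 26
It first returns after 8 out-shuffles.

8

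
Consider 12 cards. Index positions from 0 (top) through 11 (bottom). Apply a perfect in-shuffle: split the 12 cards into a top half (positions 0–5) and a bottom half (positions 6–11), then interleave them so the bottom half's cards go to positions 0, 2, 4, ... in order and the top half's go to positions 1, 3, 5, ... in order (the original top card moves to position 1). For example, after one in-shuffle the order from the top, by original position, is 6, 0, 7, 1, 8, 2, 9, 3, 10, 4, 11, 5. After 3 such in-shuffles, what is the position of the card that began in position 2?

Track the card's position through each in-shuffle:
2 → 5 → 11 → 10

10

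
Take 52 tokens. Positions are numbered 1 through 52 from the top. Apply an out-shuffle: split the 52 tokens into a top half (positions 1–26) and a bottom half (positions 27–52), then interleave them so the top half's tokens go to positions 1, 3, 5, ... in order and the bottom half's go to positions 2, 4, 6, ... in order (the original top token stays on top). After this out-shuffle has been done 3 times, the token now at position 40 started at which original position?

25

Work backwards from position 40, undoing one out-shuffle at a time:
40 ← 46 ← 49 ← 25
So the token now at position 40 started at position 25.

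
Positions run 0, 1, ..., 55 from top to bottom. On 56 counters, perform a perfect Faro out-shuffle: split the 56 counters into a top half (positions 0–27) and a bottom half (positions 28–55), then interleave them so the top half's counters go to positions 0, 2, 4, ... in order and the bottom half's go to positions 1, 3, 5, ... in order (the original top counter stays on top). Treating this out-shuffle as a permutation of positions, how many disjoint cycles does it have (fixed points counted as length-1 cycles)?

6

Trace each unvisited position around until it returns:
(0) (1 2 4 8 16 32 ... len 20) (3 6 12 24 48 41 ... len 20) (5 10 20 40 25 50 45 35 15 30) (11 22 44 33) (55)
6 cycles in total.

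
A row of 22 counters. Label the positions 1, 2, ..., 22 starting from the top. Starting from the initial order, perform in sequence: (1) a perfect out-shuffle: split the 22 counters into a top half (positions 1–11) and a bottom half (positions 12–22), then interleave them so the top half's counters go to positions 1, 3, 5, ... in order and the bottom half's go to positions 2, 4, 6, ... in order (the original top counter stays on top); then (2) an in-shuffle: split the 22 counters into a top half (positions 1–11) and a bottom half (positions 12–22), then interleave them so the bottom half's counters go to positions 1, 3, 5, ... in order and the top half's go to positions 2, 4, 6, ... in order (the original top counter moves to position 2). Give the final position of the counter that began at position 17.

1

Track the counter from position 17 forward through each operation:
  after op 1 (out-shuffle): 17 → 12
  after op 2 (in-shuffle): 12 → 1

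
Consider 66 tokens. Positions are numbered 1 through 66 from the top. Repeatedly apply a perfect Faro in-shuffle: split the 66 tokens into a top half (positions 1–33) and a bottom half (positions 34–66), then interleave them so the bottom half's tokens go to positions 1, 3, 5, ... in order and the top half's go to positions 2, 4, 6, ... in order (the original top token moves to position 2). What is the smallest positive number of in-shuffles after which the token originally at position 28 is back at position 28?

Follow position 28 under repeated in-shuffles:
28 → 56 → 45 → 23 → 46 → 25 → 50 → 33 → ... → 28 (length 66)
It first returns after 66 in-shuffles.

66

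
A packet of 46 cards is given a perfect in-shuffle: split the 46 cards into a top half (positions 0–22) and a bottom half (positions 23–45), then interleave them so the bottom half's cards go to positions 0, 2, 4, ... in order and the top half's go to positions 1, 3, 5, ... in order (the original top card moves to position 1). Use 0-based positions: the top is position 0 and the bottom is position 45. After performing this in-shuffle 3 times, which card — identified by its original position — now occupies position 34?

Work backwards from position 34, undoing one in-shuffle at a time:
34 ← 40 ← 43 ← 21
So the card now at position 34 started at position 21.

21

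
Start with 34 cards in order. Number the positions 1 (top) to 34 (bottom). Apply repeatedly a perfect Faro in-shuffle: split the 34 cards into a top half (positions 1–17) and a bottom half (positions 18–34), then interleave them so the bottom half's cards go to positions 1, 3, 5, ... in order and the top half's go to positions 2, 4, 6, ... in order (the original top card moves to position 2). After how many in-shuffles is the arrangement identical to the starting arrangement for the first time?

12

The in-shuffle permutes the 34 positions with cycle lengths [3, 3, 4, 12, 12].
Every card is home exactly when every cycle has completed a whole number of laps, i.e. after lcm(3, 4, 12) = 12 in-shuffles.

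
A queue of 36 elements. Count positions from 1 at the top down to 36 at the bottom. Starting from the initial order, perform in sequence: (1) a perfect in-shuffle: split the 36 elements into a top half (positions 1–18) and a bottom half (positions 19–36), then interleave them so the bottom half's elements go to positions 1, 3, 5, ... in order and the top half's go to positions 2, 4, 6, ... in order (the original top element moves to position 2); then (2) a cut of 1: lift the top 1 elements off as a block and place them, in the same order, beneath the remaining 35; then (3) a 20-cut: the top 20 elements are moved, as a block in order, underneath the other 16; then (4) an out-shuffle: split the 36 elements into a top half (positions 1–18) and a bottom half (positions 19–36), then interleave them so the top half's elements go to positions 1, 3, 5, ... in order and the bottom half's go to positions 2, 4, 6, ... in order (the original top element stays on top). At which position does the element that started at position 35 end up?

Track the element from position 35 forward through each operation:
  after op 1 (in-shuffle): 35 → 33
  after op 2 (cut 1): 33 → 32
  after op 3 (cut 20): 32 → 12
  after op 4 (out-shuffle): 12 → 23

23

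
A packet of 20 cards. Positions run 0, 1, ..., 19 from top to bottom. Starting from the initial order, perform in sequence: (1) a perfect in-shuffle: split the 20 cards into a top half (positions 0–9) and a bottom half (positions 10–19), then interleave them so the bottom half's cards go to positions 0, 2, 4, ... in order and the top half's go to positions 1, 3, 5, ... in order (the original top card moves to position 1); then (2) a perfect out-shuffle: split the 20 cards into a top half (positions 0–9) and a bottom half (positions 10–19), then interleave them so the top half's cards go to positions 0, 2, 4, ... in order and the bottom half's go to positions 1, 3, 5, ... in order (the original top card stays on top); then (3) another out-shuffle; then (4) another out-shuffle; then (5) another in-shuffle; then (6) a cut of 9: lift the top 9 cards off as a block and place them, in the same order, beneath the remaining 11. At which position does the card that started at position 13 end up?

Track the card from position 13 forward through each operation:
  after op 1 (in-shuffle): 13 → 6
  after op 2 (out-shuffle): 6 → 12
  after op 3 (out-shuffle): 12 → 5
  after op 4 (out-shuffle): 5 → 10
  after op 5 (in-shuffle): 10 → 0
  after op 6 (cut 9): 0 → 11

11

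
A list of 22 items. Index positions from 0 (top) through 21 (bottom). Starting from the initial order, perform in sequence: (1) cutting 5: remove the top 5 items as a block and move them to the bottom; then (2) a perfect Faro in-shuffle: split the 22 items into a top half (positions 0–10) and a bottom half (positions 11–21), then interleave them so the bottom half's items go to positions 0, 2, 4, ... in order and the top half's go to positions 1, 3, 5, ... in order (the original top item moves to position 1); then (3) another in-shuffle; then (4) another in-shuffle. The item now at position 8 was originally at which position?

Undo the operations in reverse order, starting from position 8:
  undo op 4 (in-shuffle, from bottom half): 8 ← 15
  undo op 3 (in-shuffle, from top half): 15 ← 7
  undo op 2 (in-shuffle, from top half): 7 ← 3
  undo op 1 (cut 5): 3 ← 8
So the item at position 8 came from original position 8.

8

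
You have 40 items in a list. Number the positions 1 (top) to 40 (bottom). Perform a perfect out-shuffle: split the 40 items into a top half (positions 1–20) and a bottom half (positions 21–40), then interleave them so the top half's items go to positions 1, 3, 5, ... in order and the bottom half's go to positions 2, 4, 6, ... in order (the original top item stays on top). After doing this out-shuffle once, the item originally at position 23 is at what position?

Track the item's position through each out-shuffle:
23 → 6

6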